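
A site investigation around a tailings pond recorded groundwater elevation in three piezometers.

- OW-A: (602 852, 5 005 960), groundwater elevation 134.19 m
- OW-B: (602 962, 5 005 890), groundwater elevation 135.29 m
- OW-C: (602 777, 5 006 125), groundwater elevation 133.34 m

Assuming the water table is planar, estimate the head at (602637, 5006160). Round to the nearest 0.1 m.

Taking OW-A as reference: OW-B−OW-A = (110, -70, +1.10); OW-C−OW-A = (-75, 165, -0.85).
Determinant of the coordinate differences = 110·165 − (-75)·(-70) = 12900.
∂h/∂x = [(+1.10)·165 − (-0.85)·(-70)] / 12900 = +0.009457
∂h/∂y = [110·(-0.85) − (-75)·(+1.10)] / 12900 = -0.0008527
h(602637, 5006160) = 134.19 + (+0.009457)·(-215) + (-0.0008527)·(200) = 134.19 -2.033 -0.171 = 131.986 m.

132.0 m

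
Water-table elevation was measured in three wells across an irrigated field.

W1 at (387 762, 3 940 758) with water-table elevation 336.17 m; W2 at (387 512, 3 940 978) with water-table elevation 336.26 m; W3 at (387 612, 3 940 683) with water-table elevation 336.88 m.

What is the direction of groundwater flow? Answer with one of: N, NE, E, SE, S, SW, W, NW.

NE

With h = a·x + b·y + c and W1 as origin, the differences give:
  (-250)·a + 220·b = +0.09
  (-150)·a + (-75)·b = +0.71
Eliminate b (×(-75) and ×220, subtract): 51750·a = -162.950 → a = ∂h/∂x = -0.003149
Back-substitute: b = ∂h/∂y = -0.003169.
Flow = −∇h = (+0.003149 east, +0.003169 north), which points northeast.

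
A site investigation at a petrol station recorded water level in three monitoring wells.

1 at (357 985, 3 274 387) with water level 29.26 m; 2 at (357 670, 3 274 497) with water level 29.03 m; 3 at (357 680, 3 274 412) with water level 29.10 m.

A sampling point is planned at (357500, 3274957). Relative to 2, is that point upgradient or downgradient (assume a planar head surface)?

downgradient

With h = a·x + b·y + c and 1 as origin, the differences give:
  (-315)·a + 110·b = -0.23
  (-305)·a + 25·b = -0.16
Eliminate b (×25 and ×110, subtract): 25675·a = 11.850 → a = ∂h/∂x = +0.0004615
Back-substitute: b = ∂h/∂y = -0.0007692.
Head at (357500, 3274957) = 29.26 + (+0.0004615)·(-485) + (-0.0007692)·(570) = 28.60 m.
That is lower than the 29.03 m at 2, so the point is downgradient.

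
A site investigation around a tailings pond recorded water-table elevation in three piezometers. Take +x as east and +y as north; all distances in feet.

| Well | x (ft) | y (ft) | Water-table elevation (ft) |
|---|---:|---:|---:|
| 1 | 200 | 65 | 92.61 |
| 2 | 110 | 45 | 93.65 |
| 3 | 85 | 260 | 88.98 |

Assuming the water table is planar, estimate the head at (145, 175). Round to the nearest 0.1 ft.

Taking 1 as reference: 2−1 = (-90, -20, +1.04); 3−1 = (-115, 195, -3.63).
Solve a·Δx + b·Δy = Δh: det = (-90)·195 − (-115)·(-20) = -19850.
∂h/∂x = [(+1.04)·195 − (-3.63)·(-20)] / -19850 = -0.006559
∂h/∂y = [(-90)·(-3.63) − (-115)·(+1.04)] / -19850 = -0.02248
h(145, 175) = 92.61 + (-0.006559)·(-55) + (-0.02248)·(110) = 92.61 +0.361 -2.473 = 90.498 ft.

90.5 ft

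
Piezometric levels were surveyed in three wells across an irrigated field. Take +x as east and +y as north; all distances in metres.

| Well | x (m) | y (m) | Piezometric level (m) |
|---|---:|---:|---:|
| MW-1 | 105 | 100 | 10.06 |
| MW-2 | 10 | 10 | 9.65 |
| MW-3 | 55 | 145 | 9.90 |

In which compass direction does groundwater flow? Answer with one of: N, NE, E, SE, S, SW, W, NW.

W

With h = a·x + b·y + c and MW-1 as origin, the differences give:
  (-95)·a + (-90)·b = -0.41
  (-50)·a + 45·b = -0.16
Eliminate b (×45 and ×(-90), subtract): -8775·a = -32.850 → a = ∂h/∂x = +0.003744
Back-substitute: b = ∂h/∂y = +0.0006040.
Flow = −∇h = (-0.003744 east, -0.0006040 north), which points west.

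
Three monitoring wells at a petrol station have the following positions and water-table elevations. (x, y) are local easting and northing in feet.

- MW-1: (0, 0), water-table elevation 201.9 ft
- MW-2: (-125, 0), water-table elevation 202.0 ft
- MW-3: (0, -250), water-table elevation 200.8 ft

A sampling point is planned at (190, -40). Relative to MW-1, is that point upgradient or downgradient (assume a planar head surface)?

∂h/∂x = (202.0 − 201.9) / (-125 − 0) = -0.0008000
∂h/∂y = (200.8 − 201.9) / (-250 − 0) = +0.004400
Head at (190, -40) = 201.9 + (-0.0008000)·(190) + (+0.004400)·(-40) = 201.57 ft.
That is lower than the 201.9 ft at MW-1, so the point is downgradient.

downgradient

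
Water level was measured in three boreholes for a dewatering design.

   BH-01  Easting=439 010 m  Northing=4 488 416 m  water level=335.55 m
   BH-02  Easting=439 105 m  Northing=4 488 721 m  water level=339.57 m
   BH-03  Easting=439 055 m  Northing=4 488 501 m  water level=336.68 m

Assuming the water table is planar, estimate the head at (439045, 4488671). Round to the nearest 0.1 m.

338.9 m

Taking BH-01 as reference: BH-02−BH-01 = (95, 305, +4.02); BH-03−BH-01 = (45, 85, +1.13).
Determinant of the coordinate differences = 95·85 − 45·305 = -5650.
∂h/∂x = [(+4.02)·85 − (+1.13)·305] / -5650 = +0.0005221
∂h/∂y = [95·(+1.13) − 45·(+4.02)] / -5650 = +0.01302
h(439045, 4488671) = 335.55 + (+0.0005221)·(35) + (+0.01302)·(255) = 335.55 +0.018 +3.320 = 338.888 m.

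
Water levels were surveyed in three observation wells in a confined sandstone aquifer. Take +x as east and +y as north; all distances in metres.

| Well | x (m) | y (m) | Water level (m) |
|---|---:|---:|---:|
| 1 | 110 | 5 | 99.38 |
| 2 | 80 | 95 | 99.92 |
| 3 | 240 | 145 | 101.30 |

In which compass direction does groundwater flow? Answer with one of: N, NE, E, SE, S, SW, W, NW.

Three-point gradient (reference 1): Δ to 2 = (-30, 90, +0.54), Δ to 3 = (130, 140, +1.92).
∂h/∂x = +0.006113, ∂h/∂y = +0.008038 (det = -15900).
Flow = −∇h = (-0.006113 east, -0.008038 north), which points southwest.

SW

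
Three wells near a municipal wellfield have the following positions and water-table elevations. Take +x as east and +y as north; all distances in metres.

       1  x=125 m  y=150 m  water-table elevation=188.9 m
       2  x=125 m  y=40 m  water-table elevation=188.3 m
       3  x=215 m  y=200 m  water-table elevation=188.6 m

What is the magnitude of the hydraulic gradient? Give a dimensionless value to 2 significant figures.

With h = a·x + b·y + c and 1 as origin, the differences give:
  0·a + (-110)·b = -0.6
  90·a + 50·b = -0.3
Eliminate b (×50 and ×(-110), subtract): 9900·a = -63.00 → a = ∂h/∂x = -0.006364
Back-substitute: b = ∂h/∂y = +0.005455.
|∇h| = √(-0.006364² + 0.005455²) = 0.008382

0.0084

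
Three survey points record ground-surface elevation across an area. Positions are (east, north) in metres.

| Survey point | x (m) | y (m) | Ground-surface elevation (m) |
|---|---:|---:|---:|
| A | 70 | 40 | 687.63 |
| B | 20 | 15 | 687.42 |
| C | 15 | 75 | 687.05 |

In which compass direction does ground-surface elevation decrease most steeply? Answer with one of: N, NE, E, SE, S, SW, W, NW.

NW

Differences from A: to B (Δx, Δy, Δh) = (-50, -25, -0.21); to C = (-55, 35, -0.58).
Determinant of the coordinate differences = (-50)·35 − (-55)·(-25) = -3125.
∂z/∂x = [(-0.21)·35 − (-0.58)·(-25)] / -3125 = +0.006992
∂z/∂y = [(-50)·(-0.58) − (-55)·(-0.21)] / -3125 = -0.005584
Steepest decrease is along −∇f = (-0.006992 E, +0.005584 N) → northwest.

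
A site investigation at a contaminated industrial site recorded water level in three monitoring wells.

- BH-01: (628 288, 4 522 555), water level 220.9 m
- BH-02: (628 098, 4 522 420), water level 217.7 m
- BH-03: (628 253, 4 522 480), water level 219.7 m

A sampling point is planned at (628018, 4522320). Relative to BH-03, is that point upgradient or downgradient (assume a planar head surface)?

downgradient

Three-point gradient (reference BH-01): Δ to BH-02 = (-190, -135, -3.2), Δ to BH-03 = (-35, -75, -1.2).
∂h/∂x = +0.008189, ∂h/∂y = +0.01218 (det = 9525).
Head at (628018, 4522320) = 220.9 + (+0.008189)·(-270) + (+0.01218)·(-235) = 215.83 m.
That is lower than the 219.7 m at BH-03, so the point is downgradient.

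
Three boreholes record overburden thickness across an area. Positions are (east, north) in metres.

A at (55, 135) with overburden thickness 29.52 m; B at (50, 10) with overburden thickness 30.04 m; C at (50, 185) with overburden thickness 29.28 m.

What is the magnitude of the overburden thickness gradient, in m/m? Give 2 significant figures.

With d = a·x + b·y + c and A as origin, the differences give:
  (-5)·a + (-125)·b = +0.52
  (-5)·a + 50·b = -0.24
Eliminate b (×50 and ×(-125), subtract): -875·a = -4.000 → a = ∂d/∂x = +0.004571
Back-substitute: b = ∂d/∂y = -0.004343.
|∇f| = √(0.004571² + -0.004343²) = 0.006305 m/m

0.0063 m/m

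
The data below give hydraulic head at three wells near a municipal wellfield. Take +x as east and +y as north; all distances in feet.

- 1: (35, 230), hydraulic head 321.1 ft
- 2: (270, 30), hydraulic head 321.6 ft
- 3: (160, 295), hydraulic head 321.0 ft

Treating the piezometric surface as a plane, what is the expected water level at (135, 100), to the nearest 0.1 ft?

321.4 ft

With h = a·x + b·y + c and 1 as origin, the differences give:
  235·a + (-200)·b = +0.5
  125·a + 65·b = -0.1
Eliminate b (×65 and ×(-200), subtract): 40275·a = 12.50 → a = ∂h/∂x = +0.0003104
Back-substitute: b = ∂h/∂y = -0.002135.
h(135, 100) = 321.1 + (+0.0003104)·(100) + (-0.002135)·(-130) = 321.1 +0.031 +0.278 = 321.409 ft.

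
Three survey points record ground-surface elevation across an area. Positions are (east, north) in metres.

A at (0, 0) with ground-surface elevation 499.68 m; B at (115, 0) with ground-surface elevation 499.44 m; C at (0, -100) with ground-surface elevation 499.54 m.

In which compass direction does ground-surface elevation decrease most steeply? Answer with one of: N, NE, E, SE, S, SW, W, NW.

∂z/∂x = (499.44 − 499.68) / (115 − 0) = -0.002087
∂z/∂y = (499.54 − 499.68) / (-100 − 0) = +0.001400
Steepest decrease is along −∇f = (+0.002087 E, -0.001400 N) → southeast.

SE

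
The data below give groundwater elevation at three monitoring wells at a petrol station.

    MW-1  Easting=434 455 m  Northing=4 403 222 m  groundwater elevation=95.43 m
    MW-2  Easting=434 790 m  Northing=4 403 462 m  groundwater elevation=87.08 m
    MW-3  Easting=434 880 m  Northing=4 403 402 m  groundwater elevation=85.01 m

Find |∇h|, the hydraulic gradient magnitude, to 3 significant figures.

0.0240

Differences from MW-1: to MW-2 (Δx, Δy, Δh) = (335, 240, -8.35); to MW-3 = (425, 180, -10.42).
Determinant of the coordinate differences = 335·180 − 425·240 = -41700.
∂h/∂x = [(-8.35)·180 − (-10.42)·240] / -41700 = -0.02393
∂h/∂y = [335·(-10.42) − 425·(-8.35)] / -41700 = -0.001392
|∇h| = √(-0.02393² + -0.001392²) = 0.02397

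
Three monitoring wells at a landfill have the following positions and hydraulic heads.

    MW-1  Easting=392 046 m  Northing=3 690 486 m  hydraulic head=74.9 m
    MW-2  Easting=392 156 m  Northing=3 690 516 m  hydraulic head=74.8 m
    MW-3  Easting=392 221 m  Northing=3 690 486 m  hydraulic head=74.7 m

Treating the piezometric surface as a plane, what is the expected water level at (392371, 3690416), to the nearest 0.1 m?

74.5 m

With h = a·x + b·y + c and MW-1 as origin, the differences give:
  110·a + 30·b = -0.1
  175·a + 0·b = -0.2
Eliminate b (×0 and ×30, subtract): -5250·a = 6.00 → a = ∂h/∂x = -0.001143
Back-substitute: b = ∂h/∂y = +0.0008571.
h(392371, 3690416) = 74.9 + (-0.001143)·(325) + (+0.0008571)·(-70) = 74.9 -0.371 -0.060 = 74.469 m.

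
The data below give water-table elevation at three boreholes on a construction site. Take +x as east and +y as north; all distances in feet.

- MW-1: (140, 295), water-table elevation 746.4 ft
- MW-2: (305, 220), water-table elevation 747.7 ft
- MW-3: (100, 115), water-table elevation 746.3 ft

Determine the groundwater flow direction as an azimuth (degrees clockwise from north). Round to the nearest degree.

With h = a·x + b·y + c and MW-1 as origin, the differences give:
  165·a + (-75)·b = +1.3
  (-40)·a + (-180)·b = -0.1
Eliminate b (×(-180) and ×(-75), subtract): -32700·a = -241.50 → a = ∂h/∂x = +0.007385
Back-substitute: b = ∂h/∂y = -0.001086.
Flow direction (−∇h) has components (-0.007385 E, +0.001086 N).
Azimuth = atan2(E, N) = atan2(-0.007385, +0.001086) = 278.4° ≈ 278°.

278°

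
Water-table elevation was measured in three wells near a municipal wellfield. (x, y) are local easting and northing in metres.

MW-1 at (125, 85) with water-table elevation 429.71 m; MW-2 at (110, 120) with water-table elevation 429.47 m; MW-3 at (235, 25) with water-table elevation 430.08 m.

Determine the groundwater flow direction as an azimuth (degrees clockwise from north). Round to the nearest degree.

004°

With h = a·x + b·y + c and MW-1 as origin, the differences give:
  (-15)·a + 35·b = -0.24
  110·a + (-60)·b = +0.37
Eliminate b (×(-60) and ×35, subtract): -2950·a = 1.450 → a = ∂h/∂x = -0.0004915
Back-substitute: b = ∂h/∂y = -0.007068.
Flow direction (−∇h) has components (+0.0004915 E, +0.007068 N).
Azimuth = atan2(E, N) = atan2(+0.0004915, +0.007068) = 4.0° ≈ 004°.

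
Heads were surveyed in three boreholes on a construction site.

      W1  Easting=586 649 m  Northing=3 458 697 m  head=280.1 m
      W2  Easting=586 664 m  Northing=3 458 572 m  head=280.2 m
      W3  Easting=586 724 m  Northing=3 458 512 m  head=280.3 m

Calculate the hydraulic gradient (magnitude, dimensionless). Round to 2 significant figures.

With h = a·x + b·y + c and W1 as origin, the differences give:
  15·a + (-125)·b = +0.1
  75·a + (-185)·b = +0.2
Eliminate b (×(-185) and ×(-125), subtract): 6600·a = 6.50 → a = ∂h/∂x = +0.0009848
Back-substitute: b = ∂h/∂y = -0.0006818.
|∇h| = √(0.0009848² + -0.0006818²) = 0.001198

0.0012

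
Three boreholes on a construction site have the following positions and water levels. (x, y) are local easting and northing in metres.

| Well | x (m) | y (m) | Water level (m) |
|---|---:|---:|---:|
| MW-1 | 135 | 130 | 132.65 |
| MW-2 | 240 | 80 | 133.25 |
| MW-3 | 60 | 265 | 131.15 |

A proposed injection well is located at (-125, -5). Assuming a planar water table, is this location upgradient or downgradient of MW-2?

upgradient

Taking MW-1 as reference: MW-2−MW-1 = (105, -50, +0.60); MW-3−MW-1 = (-75, 135, -1.50).
Solve a·Δx + b·Δy = Δh: det = 105·135 − (-75)·(-50) = 10425.
∂h/∂x = [(+0.60)·135 − (-1.50)·(-50)] / 10425 = +0.0005755
∂h/∂y = [105·(-1.50) − (-75)·(+0.60)] / 10425 = -0.01079
Head at (-125, -5) = 132.65 + (+0.0005755)·(-260) + (-0.01079)·(-135) = 133.96 m.
That is higher than the 133.25 m at MW-2, so the point is upgradient.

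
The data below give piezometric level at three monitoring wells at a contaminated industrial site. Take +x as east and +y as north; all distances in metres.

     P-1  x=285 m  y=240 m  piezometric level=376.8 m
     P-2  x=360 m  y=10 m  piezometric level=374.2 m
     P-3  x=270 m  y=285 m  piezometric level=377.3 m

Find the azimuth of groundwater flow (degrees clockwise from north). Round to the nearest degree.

Three-point gradient (reference P-1): Δ to P-2 = (75, -230, -2.6), Δ to P-3 = (-15, 45, +0.5).
∂h/∂x = +0.02667, ∂h/∂y = +0.02000 (det = -75).
Flow direction (−∇h) has components (-0.02667 E, -0.02000 N).
Azimuth = atan2(E, N) = atan2(-0.02667, -0.02000) = 233.1° ≈ 233°.

233°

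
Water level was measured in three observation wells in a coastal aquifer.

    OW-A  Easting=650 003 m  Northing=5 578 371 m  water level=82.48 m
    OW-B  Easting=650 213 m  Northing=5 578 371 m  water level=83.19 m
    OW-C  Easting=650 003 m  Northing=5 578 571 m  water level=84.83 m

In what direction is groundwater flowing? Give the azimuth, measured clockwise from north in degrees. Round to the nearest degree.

∂h/∂x = (83.19 − 82.48) / (650213 − 650003) = +0.003381
∂h/∂y = (84.83 − 82.48) / (5578571 − 5578371) = +0.01175
Flow direction (−∇h) has components (-0.003381 E, -0.01175 N).
Azimuth = atan2(E, N) = atan2(-0.003381, -0.01175) = 196.1° ≈ 196°.

196°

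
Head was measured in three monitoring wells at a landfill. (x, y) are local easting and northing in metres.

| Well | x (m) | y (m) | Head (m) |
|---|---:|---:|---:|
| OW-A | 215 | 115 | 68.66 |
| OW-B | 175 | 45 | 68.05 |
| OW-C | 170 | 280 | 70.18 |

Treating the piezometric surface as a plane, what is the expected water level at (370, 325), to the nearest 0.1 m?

Taking OW-A as reference: OW-B−OW-A = (-40, -70, -0.61); OW-C−OW-A = (-45, 165, +1.52).
Solve a·Δx + b·Δy = Δh: det = (-40)·165 − (-45)·(-70) = -9750.
∂h/∂x = [(-0.61)·165 − (+1.52)·(-70)] / -9750 = -0.0005897
∂h/∂y = [(-40)·(+1.52) − (-45)·(-0.61)] / -9750 = +0.009051
h(370, 325) = 68.66 + (-0.0005897)·(155) + (+0.009051)·(210) = 68.66 -0.091 +1.901 = 70.469 m.

70.5 m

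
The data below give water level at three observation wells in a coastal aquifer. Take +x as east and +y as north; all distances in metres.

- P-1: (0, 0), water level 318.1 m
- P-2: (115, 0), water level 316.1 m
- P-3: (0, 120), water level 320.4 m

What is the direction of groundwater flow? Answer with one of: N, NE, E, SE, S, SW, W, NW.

∂h/∂x = (316.1 − 318.1) / (115 − 0) = -0.01739
∂h/∂y = (320.4 − 318.1) / (120 − 0) = +0.01917
Flow = −∇h = (+0.01739 east, -0.01917 north), which points southeast.

SE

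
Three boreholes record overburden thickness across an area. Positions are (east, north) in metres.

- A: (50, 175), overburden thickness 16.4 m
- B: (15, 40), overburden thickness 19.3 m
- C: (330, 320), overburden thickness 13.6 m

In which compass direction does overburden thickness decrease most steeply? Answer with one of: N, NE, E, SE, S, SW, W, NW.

N

With d = a·x + b·y + c and A as origin, the differences give:
  (-35)·a + (-135)·b = +2.9
  280·a + 145·b = -2.8
Eliminate b (×145 and ×(-135), subtract): 32725·a = 42.50 → a = ∂d/∂x = +0.001299
Back-substitute: b = ∂d/∂y = -0.02182.
Steepest decrease is along −∇f = (-0.001299 E, +0.02182 N) → north.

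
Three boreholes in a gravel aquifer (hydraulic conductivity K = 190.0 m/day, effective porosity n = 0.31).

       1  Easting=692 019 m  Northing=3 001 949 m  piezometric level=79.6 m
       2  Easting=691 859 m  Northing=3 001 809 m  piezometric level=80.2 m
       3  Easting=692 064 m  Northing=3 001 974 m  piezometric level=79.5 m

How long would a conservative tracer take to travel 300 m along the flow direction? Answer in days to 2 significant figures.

Three-point gradient (reference 1): Δ to 2 = (-160, -140, +0.6), Δ to 3 = (45, 25, -0.1).
∂h/∂x = +0.0004348, ∂h/∂y = -0.004783 (det = 2300).
|∇h| = √(0.0004348² + -0.004783²) = 0.004803
Seepage velocity v = K·i/n = 190.0 × 0.004803 / 0.31 = 2.944 m/day.
t = 300 / 2.944 = 101.9 days.

100 days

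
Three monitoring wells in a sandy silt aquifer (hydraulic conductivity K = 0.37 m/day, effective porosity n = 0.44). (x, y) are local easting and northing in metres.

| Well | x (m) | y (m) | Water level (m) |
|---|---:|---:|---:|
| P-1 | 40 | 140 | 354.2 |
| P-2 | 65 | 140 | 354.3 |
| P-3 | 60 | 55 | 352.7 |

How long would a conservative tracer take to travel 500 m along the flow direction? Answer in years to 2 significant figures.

86 years

Differences from P-1: to P-2 (Δx, Δy, Δh) = (25, 0, +0.1); to P-3 = (20, -85, -1.5).
Solve a·Δx + b·Δy = Δh: det = 25·(-85) − 20·0 = -2125.
∂h/∂x = [(+0.1)·(-85) − (-1.5)·0] / -2125 = +0.004000
∂h/∂y = [25·(-1.5) − 20·(+0.1)] / -2125 = +0.01859
|∇h| = √(0.004000² + 0.01859²) = 0.01902
Seepage velocity v = K·i/n = 0.37 × 0.01902 / 0.44 = 0.01599 m/day.
t = 500 / 0.01599 = 3.127e+04 days = 85.6 years.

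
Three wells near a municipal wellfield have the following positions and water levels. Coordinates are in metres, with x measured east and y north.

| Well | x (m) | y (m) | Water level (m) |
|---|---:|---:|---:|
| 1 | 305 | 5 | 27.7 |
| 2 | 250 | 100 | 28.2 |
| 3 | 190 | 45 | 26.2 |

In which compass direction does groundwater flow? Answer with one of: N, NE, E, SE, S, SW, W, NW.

Taking 1 as reference: 2−1 = (-55, 95, +0.5); 3−1 = (-115, 40, -1.5).
Determinant of the coordinate differences = (-55)·40 − (-115)·95 = 8725.
∂h/∂x = [(+0.5)·40 − (-1.5)·95] / 8725 = +0.01862
∂h/∂y = [(-55)·(-1.5) − (-115)·(+0.5)] / 8725 = +0.01605
Flow = −∇h = (-0.01862 east, -0.01605 north), which points southwest.

SW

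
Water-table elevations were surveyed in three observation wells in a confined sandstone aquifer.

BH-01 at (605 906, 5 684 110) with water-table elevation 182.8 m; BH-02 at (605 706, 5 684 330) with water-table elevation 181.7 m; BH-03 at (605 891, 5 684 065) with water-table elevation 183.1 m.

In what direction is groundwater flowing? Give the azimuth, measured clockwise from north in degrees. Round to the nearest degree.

Taking BH-01 as reference: BH-02−BH-01 = (-200, 220, -1.1); BH-03−BH-01 = (-15, -45, +0.3).
Determinant of the coordinate differences = (-200)·(-45) − (-15)·220 = 12300.
∂h/∂x = [(-1.1)·(-45) − (+0.3)·220] / 12300 = -0.001341
∂h/∂y = [(-200)·(+0.3) − (-15)·(-1.1)] / 12300 = -0.006220
Flow direction (−∇h) has components (+0.001341 E, +0.006220 N).
Azimuth = atan2(E, N) = atan2(+0.001341, +0.006220) = 12.2° ≈ 012°.

012°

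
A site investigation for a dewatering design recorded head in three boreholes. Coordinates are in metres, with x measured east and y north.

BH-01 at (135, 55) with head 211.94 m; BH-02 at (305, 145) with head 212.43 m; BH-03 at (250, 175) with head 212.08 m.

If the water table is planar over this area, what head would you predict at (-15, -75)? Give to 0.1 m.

211.7 m

Differences from BH-01: to BH-02 (Δx, Δy, Δh) = (170, 90, +0.49); to BH-03 = (115, 120, +0.14).
Determinant of the coordinate differences = 170·120 − 115·90 = 10050.
∂h/∂x = [(+0.49)·120 − (+0.14)·90] / 10050 = +0.004597
∂h/∂y = [170·(+0.14) − 115·(+0.49)] / 10050 = -0.003239
h(-15, -75) = 211.94 + (+0.004597)·(-150) + (-0.003239)·(-130) = 211.94 -0.690 +0.421 = 211.671 m.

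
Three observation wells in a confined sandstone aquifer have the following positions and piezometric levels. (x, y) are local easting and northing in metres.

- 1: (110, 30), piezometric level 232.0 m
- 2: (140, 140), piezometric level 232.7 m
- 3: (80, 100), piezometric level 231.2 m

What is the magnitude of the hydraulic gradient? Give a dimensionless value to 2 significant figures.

With h = a·x + b·y + c and 1 as origin, the differences give:
  30·a + 110·b = +0.7
  (-30)·a + 70·b = -0.8
Eliminate b (×70 and ×110, subtract): 5400·a = 137.00 → a = ∂h/∂x = +0.02537
Back-substitute: b = ∂h/∂y = -0.0005556.
|∇h| = √(0.02537² + -0.0005556²) = 0.02538

0.025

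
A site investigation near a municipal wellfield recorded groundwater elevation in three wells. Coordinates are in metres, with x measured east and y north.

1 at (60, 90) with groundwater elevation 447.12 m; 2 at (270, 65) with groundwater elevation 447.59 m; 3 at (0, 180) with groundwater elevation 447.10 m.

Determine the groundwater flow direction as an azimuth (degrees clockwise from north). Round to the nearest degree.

With h = a·x + b·y + c and 1 as origin, the differences give:
  210·a + (-25)·b = +0.47
  (-60)·a + 90·b = -0.02
Eliminate b (×90 and ×(-25), subtract): 17400·a = 41.800 → a = ∂h/∂x = +0.002402
Back-substitute: b = ∂h/∂y = +0.001379.
Flow direction (−∇h) has components (-0.002402 E, -0.001379 N).
Azimuth = atan2(E, N) = atan2(-0.002402, -0.001379) = 240.1° ≈ 240°.

240°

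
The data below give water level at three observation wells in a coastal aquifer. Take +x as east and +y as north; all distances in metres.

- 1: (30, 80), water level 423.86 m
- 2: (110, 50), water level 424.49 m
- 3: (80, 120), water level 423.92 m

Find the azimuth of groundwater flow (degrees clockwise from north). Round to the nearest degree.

With h = a·x + b·y + c and 1 as origin, the differences give:
  80·a + (-30)·b = +0.63
  50·a + 40·b = +0.06
Eliminate b (×40 and ×(-30), subtract): 4700·a = 27.000 → a = ∂h/∂x = +0.005745
Back-substitute: b = ∂h/∂y = -0.005681.
Flow direction (−∇h) has components (-0.005745 E, +0.005681 N).
Azimuth = atan2(E, N) = atan2(-0.005745, +0.005681) = 314.7° ≈ 315°.

315°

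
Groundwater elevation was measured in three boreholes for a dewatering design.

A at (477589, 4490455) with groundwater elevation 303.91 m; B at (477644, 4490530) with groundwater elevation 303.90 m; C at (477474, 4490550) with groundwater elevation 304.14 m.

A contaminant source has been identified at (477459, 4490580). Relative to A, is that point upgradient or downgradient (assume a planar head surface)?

Taking A as reference: B−A = (55, 75, -0.01); C−A = (-115, 95, +0.23).
Solve a·Δx + b·Δy = Δh: det = 55·95 − (-115)·75 = 13850.
∂h/∂x = [(-0.01)·95 − (+0.23)·75] / 13850 = -0.001314
∂h/∂y = [55·(+0.23) − (-115)·(-0.01)] / 13850 = +0.0008303
Head at (477459, 4490580) = 303.91 + (-0.001314)·(-130) + (+0.0008303)·(125) = 304.18 m.
That is higher than the 303.91 m at A, so the point is upgradient.

upgradient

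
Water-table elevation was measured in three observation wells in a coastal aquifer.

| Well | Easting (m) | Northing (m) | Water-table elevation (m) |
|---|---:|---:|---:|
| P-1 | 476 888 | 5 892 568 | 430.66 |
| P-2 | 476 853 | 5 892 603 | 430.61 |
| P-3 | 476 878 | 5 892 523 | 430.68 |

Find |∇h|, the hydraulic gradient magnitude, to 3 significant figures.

Differences from P-1: to P-2 (Δx, Δy, Δh) = (-35, 35, -0.05); to P-3 = (-10, -45, +0.02).
Solve a·Δx + b·Δy = Δh: det = (-35)·(-45) − (-10)·35 = 1925.
∂h/∂x = [(-0.05)·(-45) − (+0.02)·35] / 1925 = +0.0008052
∂h/∂y = [(-35)·(+0.02) − (-10)·(-0.05)] / 1925 = -0.0006234
|∇h| = √(0.0008052² + -0.0006234²) = 0.001018

0.00102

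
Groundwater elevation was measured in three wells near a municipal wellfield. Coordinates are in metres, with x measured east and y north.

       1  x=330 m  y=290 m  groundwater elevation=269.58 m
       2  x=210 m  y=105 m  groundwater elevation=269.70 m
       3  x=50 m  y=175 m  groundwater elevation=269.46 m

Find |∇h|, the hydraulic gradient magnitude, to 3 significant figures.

Taking 1 as reference: 2−1 = (-120, -185, +0.12); 3−1 = (-280, -115, -0.12).
Solve a·Δx + b·Δy = Δh: det = (-120)·(-115) − (-280)·(-185) = -38000.
∂h/∂x = [(+0.12)·(-115) − (-0.12)·(-185)] / -38000 = +0.0009474
∂h/∂y = [(-120)·(-0.12) − (-280)·(+0.12)] / -38000 = -0.001263
|∇h| = √(0.0009474² + -0.001263²) = 0.001579

0.00158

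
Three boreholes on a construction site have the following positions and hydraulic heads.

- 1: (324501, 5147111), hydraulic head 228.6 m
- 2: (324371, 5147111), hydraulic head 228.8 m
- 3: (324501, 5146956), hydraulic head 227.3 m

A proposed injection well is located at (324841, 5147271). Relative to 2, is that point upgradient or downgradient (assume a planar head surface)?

∂h/∂x = (228.8 − 228.6) / (324371 − 324501) = -0.001538
∂h/∂y = (227.3 − 228.6) / (5146956 − 5147111) = +0.008387
Head at (324841, 5147271) = 228.6 + (-0.001538)·(340) + (+0.008387)·(160) = 229.42 m.
That is higher than the 228.8 m at 2, so the point is upgradient.

upgradient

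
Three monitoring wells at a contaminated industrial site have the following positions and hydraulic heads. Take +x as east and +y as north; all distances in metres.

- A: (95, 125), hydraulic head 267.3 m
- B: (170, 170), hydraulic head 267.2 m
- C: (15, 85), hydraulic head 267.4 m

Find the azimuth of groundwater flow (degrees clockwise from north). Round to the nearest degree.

045°

Three-point gradient (reference A): Δ to B = (75, 45, -0.1), Δ to C = (-80, -40, +0.1).
∂h/∂x = -0.0008333, ∂h/∂y = -0.0008333 (det = 600).
Flow direction (−∇h) has components (+0.0008333 E, +0.0008333 N).
Azimuth = atan2(E, N) = atan2(+0.0008333, +0.0008333) = 45.0° ≈ 045°.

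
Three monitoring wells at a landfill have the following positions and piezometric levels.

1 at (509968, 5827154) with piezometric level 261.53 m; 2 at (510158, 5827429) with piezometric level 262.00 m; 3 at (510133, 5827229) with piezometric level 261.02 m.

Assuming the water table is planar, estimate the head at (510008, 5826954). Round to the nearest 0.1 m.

260.2 m

With h = a·x + b·y + c and 1 as origin, the differences give:
  190·a + 275·b = +0.47
  165·a + 75·b = -0.51
Eliminate b (×75 and ×275, subtract): -31125·a = 175.500 → a = ∂h/∂x = -0.005639
Back-substitute: b = ∂h/∂y = +0.005605.
h(510008, 5826954) = 261.53 + (-0.005639)·(40) + (+0.005605)·(-200) = 261.53 -0.226 -1.121 = 260.183 m.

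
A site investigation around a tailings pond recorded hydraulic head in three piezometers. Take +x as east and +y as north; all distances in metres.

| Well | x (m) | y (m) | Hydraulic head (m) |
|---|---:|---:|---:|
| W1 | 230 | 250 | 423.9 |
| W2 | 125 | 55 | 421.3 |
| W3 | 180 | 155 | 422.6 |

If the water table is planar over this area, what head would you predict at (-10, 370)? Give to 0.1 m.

434.3 m

Differences from W1: to W2 (Δx, Δy, Δh) = (-105, -195, -2.6); to W3 = (-50, -95, -1.3).
Determinant of the coordinate differences = (-105)·(-95) − (-50)·(-195) = 225.
∂h/∂x = [(-2.6)·(-95) − (-1.3)·(-195)] / 225 = -0.02889
∂h/∂y = [(-105)·(-1.3) − (-50)·(-2.6)] / 225 = +0.02889
h(-10, 370) = 423.9 + (-0.02889)·(-240) + (+0.02889)·(120) = 423.9 +6.933 +3.467 = 434.300 m.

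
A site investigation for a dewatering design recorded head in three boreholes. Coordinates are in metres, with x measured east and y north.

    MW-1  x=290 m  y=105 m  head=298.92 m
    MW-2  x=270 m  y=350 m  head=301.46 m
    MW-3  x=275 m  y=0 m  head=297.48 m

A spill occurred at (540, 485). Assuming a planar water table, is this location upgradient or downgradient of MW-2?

Differences from MW-1: to MW-2 (Δx, Δy, Δh) = (-20, 245, +2.54); to MW-3 = (-15, -105, -1.44).
Solve a·Δx + b·Δy = Δh: det = (-20)·(-105) − (-15)·245 = 5775.
∂h/∂x = [(+2.54)·(-105) − (-1.44)·245] / 5775 = +0.01491
∂h/∂y = [(-20)·(-1.44) − (-15)·(+2.54)] / 5775 = +0.01158
Head at (540, 485) = 298.92 + (+0.01491)·(250) + (+0.01158)·(380) = 307.05 m.
That is higher than the 301.46 m at MW-2, so the point is upgradient.

upgradient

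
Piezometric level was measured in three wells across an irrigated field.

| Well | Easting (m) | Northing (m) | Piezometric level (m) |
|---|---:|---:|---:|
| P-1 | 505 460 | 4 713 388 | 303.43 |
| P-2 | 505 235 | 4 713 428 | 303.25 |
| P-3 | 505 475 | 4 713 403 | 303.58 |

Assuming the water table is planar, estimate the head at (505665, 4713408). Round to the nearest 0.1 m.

304.0 m

With h = a·x + b·y + c and P-1 as origin, the differences give:
  (-225)·a + 40·b = -0.18
  15·a + 15·b = +0.15
Eliminate b (×15 and ×40, subtract): -3975·a = -8.700 → a = ∂h/∂x = +0.002189
Back-substitute: b = ∂h/∂y = +0.007811.
h(505665, 4713408) = 303.43 + (+0.002189)·(205) + (+0.007811)·(20) = 303.43 +0.449 +0.156 = 304.035 m.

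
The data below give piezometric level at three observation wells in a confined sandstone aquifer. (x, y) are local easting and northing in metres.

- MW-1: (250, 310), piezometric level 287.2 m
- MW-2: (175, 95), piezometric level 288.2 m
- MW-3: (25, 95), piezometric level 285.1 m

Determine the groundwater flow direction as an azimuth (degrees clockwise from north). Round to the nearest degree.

300°

With h = a·x + b·y + c and MW-1 as origin, the differences give:
  (-75)·a + (-215)·b = +1.0
  (-225)·a + (-215)·b = -2.1
Eliminate b (×(-215) and ×(-215), subtract): -32250·a = -666.50 → a = ∂h/∂x = +0.02067
Back-substitute: b = ∂h/∂y = -0.01186.
Flow direction (−∇h) has components (-0.02067 E, +0.01186 N).
Azimuth = atan2(E, N) = atan2(-0.02067, +0.01186) = 299.9° ≈ 300°.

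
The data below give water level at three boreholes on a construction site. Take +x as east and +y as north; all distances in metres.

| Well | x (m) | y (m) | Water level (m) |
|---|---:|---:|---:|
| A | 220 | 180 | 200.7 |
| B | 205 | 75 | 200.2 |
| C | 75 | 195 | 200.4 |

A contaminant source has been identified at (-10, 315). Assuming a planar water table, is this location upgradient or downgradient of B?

Taking A as reference: B−A = (-15, -105, -0.5); C−A = (-145, 15, -0.3).
Solve a·Δx + b·Δy = Δh: det = (-15)·15 − (-145)·(-105) = -15450.
∂h/∂x = [(-0.5)·15 − (-0.3)·(-105)] / -15450 = +0.002524
∂h/∂y = [(-15)·(-0.3) − (-145)·(-0.5)] / -15450 = +0.004401
Head at (-10, 315) = 200.7 + (+0.002524)·(-230) + (+0.004401)·(135) = 200.71 m.
That is higher than the 200.2 m at B, so the point is upgradient.

upgradient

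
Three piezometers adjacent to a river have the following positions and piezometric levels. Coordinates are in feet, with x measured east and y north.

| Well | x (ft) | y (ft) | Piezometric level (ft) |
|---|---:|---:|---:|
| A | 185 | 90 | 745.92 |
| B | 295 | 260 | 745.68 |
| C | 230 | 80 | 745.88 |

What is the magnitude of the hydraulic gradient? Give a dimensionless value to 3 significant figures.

0.00128

Taking A as reference: B−A = (110, 170, -0.24); C−A = (45, -10, -0.04).
Solve a·Δx + b·Δy = Δh: det = 110·(-10) − 45·170 = -8750.
∂h/∂x = [(-0.24)·(-10) − (-0.04)·170] / -8750 = -0.001051
∂h/∂y = [110·(-0.04) − 45·(-0.24)] / -8750 = -0.0007314
|∇h| = √(-0.001051² + -0.0007314²) = 0.00128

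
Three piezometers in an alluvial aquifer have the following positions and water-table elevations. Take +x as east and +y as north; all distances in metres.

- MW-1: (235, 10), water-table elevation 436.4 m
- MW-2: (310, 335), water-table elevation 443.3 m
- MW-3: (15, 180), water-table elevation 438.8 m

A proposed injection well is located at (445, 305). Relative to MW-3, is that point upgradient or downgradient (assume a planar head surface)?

upgradient

With h = a·x + b·y + c and MW-1 as origin, the differences give:
  75·a + 325·b = +6.9
  (-220)·a + 170·b = +2.4
Eliminate b (×170 and ×325, subtract): 84250·a = 393.00 → a = ∂h/∂x = +0.004665
Back-substitute: b = ∂h/∂y = +0.02015.
Head at (445, 305) = 436.4 + (+0.004665)·(210) + (+0.02015)·(295) = 443.33 m.
That is higher than the 438.8 m at MW-3, so the point is upgradient.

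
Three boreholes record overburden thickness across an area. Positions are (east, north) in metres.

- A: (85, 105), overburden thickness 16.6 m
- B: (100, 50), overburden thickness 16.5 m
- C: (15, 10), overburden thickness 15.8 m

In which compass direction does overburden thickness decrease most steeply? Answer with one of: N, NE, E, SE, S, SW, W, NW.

With d = a·x + b·y + c and A as origin, the differences give:
  15·a + (-55)·b = -0.1
  (-70)·a + (-95)·b = -0.8
Eliminate b (×(-95) and ×(-55), subtract): -5275·a = -34.50 → a = ∂d/∂x = +0.006540
Back-substitute: b = ∂d/∂y = +0.003602.
Steepest decrease is along −∇f = (-0.006540 E, -0.003602 N) → southwest.

SW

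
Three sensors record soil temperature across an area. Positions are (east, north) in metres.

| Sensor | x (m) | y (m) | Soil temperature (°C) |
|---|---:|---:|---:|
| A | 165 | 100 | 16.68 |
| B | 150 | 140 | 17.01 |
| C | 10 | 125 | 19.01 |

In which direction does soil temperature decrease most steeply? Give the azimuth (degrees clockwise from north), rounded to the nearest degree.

Differences from A: to B (Δx, Δy, Δh) = (-15, 40, +0.33); to C = (-155, 25, +2.33).
Determinant of the coordinate differences = (-15)·25 − (-155)·40 = 5825.
∂T/∂x = [(+0.33)·25 − (+2.33)·40] / 5825 = -0.01458
∂T/∂y = [(-15)·(+2.33) − (-155)·(+0.33)] / 5825 = +0.002781
Steepest decrease is along −∇f: components (+0.01458 E, -0.002781 N).
Azimuth = atan2(+0.01458, -0.002781) = 100.8° ≈ 101°.

101°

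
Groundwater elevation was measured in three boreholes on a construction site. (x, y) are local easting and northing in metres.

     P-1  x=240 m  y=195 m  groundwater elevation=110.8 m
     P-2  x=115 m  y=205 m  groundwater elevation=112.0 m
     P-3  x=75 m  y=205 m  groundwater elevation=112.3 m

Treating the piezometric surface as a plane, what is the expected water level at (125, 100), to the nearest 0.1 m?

Differences from P-1: to P-2 (Δx, Δy, Δh) = (-125, 10, +1.2); to P-3 = (-165, 10, +1.5).
Determinant of the coordinate differences = (-125)·10 − (-165)·10 = 400.
∂h/∂x = [(+1.2)·10 − (+1.5)·10] / 400 = -0.007500
∂h/∂y = [(-125)·(+1.5) − (-165)·(+1.2)] / 400 = +0.02625
h(125, 100) = 110.8 + (-0.007500)·(-115) + (+0.02625)·(-95) = 110.8 +0.862 -2.494 = 109.169 m.

109.2 m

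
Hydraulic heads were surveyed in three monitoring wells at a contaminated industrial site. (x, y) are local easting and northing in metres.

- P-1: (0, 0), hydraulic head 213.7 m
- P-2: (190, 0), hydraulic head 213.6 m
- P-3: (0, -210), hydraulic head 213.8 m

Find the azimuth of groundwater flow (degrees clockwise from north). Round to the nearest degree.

048°

∂h/∂x = (213.6 − 213.7) / (190 − 0) = -0.0005263
∂h/∂y = (213.8 − 213.7) / (-210 − 0) = -0.0004762
Flow direction (−∇h) has components (+0.0005263 E, +0.0004762 N).
Azimuth = atan2(E, N) = atan2(+0.0005263, +0.0004762) = 47.9° ≈ 048°.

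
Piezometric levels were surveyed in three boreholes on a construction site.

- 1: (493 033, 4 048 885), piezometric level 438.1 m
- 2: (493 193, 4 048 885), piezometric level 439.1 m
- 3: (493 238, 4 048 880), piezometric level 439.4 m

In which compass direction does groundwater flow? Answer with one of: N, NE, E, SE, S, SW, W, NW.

NW

Taking 1 as reference: 2−1 = (160, 0, +1.0); 3−1 = (205, -5, +1.3).
Determinant of the coordinate differences = 160·(-5) − 205·0 = -800.
∂h/∂x = [(+1.0)·(-5) − (+1.3)·0] / -800 = +0.006250
∂h/∂y = [160·(+1.3) − 205·(+1.0)] / -800 = -0.003750
Flow = −∇h = (-0.006250 east, +0.003750 north), which points northwest.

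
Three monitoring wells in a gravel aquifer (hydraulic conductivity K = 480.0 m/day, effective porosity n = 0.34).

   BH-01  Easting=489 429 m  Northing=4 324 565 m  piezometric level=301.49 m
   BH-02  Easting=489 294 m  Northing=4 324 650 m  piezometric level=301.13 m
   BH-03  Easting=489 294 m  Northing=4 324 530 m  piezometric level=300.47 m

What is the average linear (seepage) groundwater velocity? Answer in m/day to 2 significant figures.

12 m/day

Differences from BH-01: to BH-02 (Δx, Δy, Δh) = (-135, 85, -0.36); to BH-03 = (-135, -35, -1.02).
Determinant of the coordinate differences = (-135)·(-35) − (-135)·85 = 16200.
∂h/∂x = [(-0.36)·(-35) − (-1.02)·85] / 16200 = +0.006130
∂h/∂y = [(-135)·(-1.02) − (-135)·(-0.36)] / 16200 = +0.005500
|∇h| = √(0.006130² + 0.005500²) = 0.008236
Seepage velocity v = K·i/n = 480.0 × 0.008236 / 0.34 = 11.63 m/day.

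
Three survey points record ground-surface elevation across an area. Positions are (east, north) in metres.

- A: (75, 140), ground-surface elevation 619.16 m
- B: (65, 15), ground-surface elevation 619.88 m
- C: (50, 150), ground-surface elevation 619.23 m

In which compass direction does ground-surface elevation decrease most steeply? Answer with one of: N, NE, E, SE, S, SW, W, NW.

NE

Differences from A: to B (Δx, Δy, Δh) = (-10, -125, +0.72); to C = (-25, 10, +0.07).
Determinant of the coordinate differences = (-10)·10 − (-25)·(-125) = -3225.
∂z/∂x = [(+0.72)·10 − (+0.07)·(-125)] / -3225 = -0.004946
∂z/∂y = [(-10)·(+0.07) − (-25)·(+0.72)] / -3225 = -0.005364
Steepest decrease is along −∇f = (+0.004946 E, +0.005364 N) → northeast.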